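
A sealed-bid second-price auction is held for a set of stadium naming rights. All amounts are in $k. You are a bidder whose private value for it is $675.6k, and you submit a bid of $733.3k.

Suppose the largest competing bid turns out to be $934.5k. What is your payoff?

$0k

Your bid $733.3k is below the highest competing bid $934.5k, so you lose.
A losing bidder pays nothing and receives nothing: payoff = $0k.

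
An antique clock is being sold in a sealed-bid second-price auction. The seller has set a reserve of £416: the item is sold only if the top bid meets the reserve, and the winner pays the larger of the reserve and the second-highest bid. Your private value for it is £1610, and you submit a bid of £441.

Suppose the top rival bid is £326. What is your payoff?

Your bid £441 is the highest and exceeds the reserve.
Price = max(second-highest bid, reserve) = max(£326, £416) = £416.
Payoff = £1610 − £416 = £1194.

£1194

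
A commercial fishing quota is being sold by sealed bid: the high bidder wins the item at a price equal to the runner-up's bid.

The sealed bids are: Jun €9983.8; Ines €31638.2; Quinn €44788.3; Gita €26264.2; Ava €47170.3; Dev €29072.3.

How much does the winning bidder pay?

Highest bid: Ava at €47170.3, so Ava wins.
Second-highest bid: Quinn at €44788.3 — that is the price the winner pays.

€44788.3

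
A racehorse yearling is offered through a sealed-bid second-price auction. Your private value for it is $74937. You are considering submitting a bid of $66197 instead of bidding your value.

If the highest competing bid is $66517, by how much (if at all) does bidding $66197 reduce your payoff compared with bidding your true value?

Bidding your value $74937: you win (since $74937 > $66517) and pay $66517. Payoff $8420.
Bidding $66197: you lose. Payoff $0.
The competing bid $66517 lies between your shaded bid and your value, so underbidding forfeits an item you could have won at a profitable price.
Loss from deviating = $8420 − ($0) = $8420.

$8420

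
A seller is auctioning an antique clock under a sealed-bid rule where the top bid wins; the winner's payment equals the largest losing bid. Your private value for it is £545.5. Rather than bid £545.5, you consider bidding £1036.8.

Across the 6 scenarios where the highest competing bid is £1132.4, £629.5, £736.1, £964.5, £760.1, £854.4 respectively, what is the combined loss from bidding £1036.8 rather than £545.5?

The deviation costs you only when the competing bid falls strictly between £545.5 and £1036.8; elsewhere both bids give the same outcome.
£1132.4: outcomes coincide → loss £0.
£629.5: truthful payoff £0, deviation payoff −£84 → loss £84.
£736.1: truthful payoff £0, deviation payoff −£190.6 → loss £190.6.
£964.5: truthful payoff £0, deviation payoff −£419 → loss £419.
£760.1: truthful payoff £0, deviation payoff −£214.6 → loss £214.6.
£854.4: truthful payoff £0, deviation payoff −£308.9 → loss £308.9.
Total loss = £84 + £190.6 + £419 + £214.6 + £308.9 = £1217.1.
Truthful bidding weakly dominates here: raising your bid can only win items priced above your value, and lowering it can only forfeit items priced below.

£1217.1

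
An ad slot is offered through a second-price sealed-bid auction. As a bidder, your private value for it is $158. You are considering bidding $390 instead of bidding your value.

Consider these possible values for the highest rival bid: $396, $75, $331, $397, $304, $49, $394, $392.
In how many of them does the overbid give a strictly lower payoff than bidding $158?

The deviation hurts exactly when the highest competing bid lies strictly between $158 and $390 — overbidding then wins at a price above your value.
$396: above both → same outcome either way.
$75: below both → same outcome either way.
$331: inside the interval → strictly worse (loss $173).
$397: above both → same outcome either way.
$304: inside the interval → strictly worse (loss $146).
$49: below both → same outcome either way.
$394: above both → same outcome either way.
$392: above both → same outcome either way.
Count: 2.

2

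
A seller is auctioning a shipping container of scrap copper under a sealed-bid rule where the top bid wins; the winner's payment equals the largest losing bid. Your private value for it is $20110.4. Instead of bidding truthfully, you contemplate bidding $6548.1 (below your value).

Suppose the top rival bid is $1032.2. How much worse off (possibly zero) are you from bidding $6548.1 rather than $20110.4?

$0

Bidding your value $20110.4: you win (since $20110.4 > $1032.2) and pay $1032.2. Payoff $19078.2.
Bidding $6548.1: you win and pay $1032.2. Payoff $20110.4 − $1032.2 = $19078.2.
Difference = $19078.2 − $19078.2 = $0; both bids lead to the same outcome because the competing bid is below both your value and your alternative bid.
Truthful bidding weakly dominates here: raising your bid can only win items priced above your value, and lowering it can only forfeit items priced below.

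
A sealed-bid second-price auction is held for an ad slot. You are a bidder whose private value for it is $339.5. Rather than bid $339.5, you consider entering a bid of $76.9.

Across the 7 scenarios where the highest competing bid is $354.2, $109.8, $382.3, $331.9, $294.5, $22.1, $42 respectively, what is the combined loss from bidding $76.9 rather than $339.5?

$282.3

The deviation costs you only when the competing bid falls strictly between $76.9 and $339.5; elsewhere both bids give the same outcome.
$354.2: outcomes coincide → loss $0.
$109.8: truthful payoff $229.7, deviation payoff $0 → loss $229.7.
$382.3: outcomes coincide → loss $0.
$331.9: truthful payoff $7.6, deviation payoff $0 → loss $7.6.
$294.5: truthful payoff $45, deviation payoff $0 → loss $45.
$22.1: outcomes coincide → loss $0.
$42: outcomes coincide → loss $0.
Total loss = $229.7 + $7.6 + $45 = $282.3.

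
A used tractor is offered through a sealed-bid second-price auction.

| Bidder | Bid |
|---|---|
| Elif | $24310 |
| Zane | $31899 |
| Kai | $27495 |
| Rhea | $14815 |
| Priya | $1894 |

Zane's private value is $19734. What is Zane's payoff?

Highest bid: Zane at $31899, so Zane wins.
Second-highest bid: Kai at $27495 — that is the price the winner pays.
Zane's payoff = value − price = $19734 − $27495 = −$7761.

−$7761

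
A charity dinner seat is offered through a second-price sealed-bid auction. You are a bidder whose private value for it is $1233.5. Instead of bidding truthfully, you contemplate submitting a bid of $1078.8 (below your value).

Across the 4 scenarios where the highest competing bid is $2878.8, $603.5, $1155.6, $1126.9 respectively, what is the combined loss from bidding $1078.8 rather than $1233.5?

The deviation costs you only when the competing bid falls strictly between $1078.8 and $1233.5; elsewhere both bids give the same outcome.
$2878.8: outcomes coincide → loss $0.
$603.5: outcomes coincide → loss $0.
$1155.6: truthful payoff $77.9, deviation payoff $0 → loss $77.9.
$1126.9: truthful payoff $106.6, deviation payoff $0 → loss $106.6.
Total loss = $77.9 + $106.6 = $184.5.

$184.5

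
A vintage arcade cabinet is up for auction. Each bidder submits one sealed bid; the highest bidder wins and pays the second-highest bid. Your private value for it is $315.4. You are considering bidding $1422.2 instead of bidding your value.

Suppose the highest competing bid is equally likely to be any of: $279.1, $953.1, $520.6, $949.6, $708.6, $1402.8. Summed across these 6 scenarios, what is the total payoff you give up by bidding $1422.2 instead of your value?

$2957.7

The deviation costs you only when the competing bid falls strictly between $315.4 and $1422.2; elsewhere both bids give the same outcome.
$279.1: outcomes coincide → loss $0.
$953.1: truthful payoff $0, deviation payoff −$637.7 → loss $637.7.
$520.6: truthful payoff $0, deviation payoff −$205.2 → loss $205.2.
$949.6: truthful payoff $0, deviation payoff −$634.2 → loss $634.2.
$708.6: truthful payoff $0, deviation payoff −$393.2 → loss $393.2.
$1402.8: truthful payoff $0, deviation payoff −$1087.4 → loss $1087.4.
Total loss = $637.7 + $205.2 + $634.2 + $393.2 + $1087.4 = $2957.7.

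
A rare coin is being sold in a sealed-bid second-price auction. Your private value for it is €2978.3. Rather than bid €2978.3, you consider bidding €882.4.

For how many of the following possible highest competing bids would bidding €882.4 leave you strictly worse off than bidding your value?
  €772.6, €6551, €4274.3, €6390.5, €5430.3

The deviation hurts exactly when the highest competing bid lies strictly between €882.4 and €2978.3 — underbidding then forfeits a profitable win.
€772.6: below both → same outcome either way.
€6551: above both → same outcome either way.
€4274.3: above both → same outcome either way.
€6390.5: above both → same outcome either way.
€5430.3: above both → same outcome either way.
Count: 0.

0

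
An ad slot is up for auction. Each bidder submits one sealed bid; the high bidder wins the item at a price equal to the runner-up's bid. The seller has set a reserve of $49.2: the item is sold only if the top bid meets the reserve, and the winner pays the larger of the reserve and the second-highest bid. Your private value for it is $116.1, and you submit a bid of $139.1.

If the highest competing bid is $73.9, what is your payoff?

Your bid $139.1 is the highest and exceeds the reserve.
Price = max(second-highest bid, reserve) = max($73.9, $49.2) = $73.9.
Payoff = $116.1 − $73.9 = $42.2.

$42.2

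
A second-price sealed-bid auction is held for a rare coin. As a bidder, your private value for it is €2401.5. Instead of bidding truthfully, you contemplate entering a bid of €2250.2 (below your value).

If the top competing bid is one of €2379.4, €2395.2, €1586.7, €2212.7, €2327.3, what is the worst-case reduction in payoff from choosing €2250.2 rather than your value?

€74.2

€2379.4: truthful gives €22.1, deviation gives €0 → loss €22.1.
€2395.2: truthful gives €6.3, deviation gives €0 → loss €6.3.
€1586.7: same outcome either way → loss €0.
€2212.7: same outcome either way → loss €0.
€2327.3: truthful gives €74.2, deviation gives €0 → loss €74.2.
Maximum loss: €74.2.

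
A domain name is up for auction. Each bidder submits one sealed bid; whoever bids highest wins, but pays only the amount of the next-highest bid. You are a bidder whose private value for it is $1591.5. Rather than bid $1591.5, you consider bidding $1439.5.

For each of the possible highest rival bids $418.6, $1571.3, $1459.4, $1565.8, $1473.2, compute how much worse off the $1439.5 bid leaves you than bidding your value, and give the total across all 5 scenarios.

The deviation costs you only when the competing bid falls strictly between $1439.5 and $1591.5; elsewhere both bids give the same outcome.
$418.6: outcomes coincide → loss $0.
$1571.3: truthful payoff $20.2, deviation payoff $0 → loss $20.2.
$1459.4: truthful payoff $132.1, deviation payoff $0 → loss $132.1.
$1565.8: truthful payoff $25.7, deviation payoff $0 → loss $25.7.
$1473.2: truthful payoff $118.3, deviation payoff $0 → loss $118.3.
Total loss = $20.2 + $132.1 + $25.7 + $118.3 = $296.3.

$296.3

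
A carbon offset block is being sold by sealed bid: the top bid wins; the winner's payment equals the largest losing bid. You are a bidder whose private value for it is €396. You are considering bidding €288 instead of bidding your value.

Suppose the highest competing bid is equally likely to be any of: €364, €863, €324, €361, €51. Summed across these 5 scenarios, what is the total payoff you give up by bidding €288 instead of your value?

€139

The deviation costs you only when the competing bid falls strictly between €288 and €396; elsewhere both bids give the same outcome.
€364: truthful payoff €32, deviation payoff €0 → loss €32.
€863: outcomes coincide → loss €0.
€324: truthful payoff €72, deviation payoff €0 → loss €72.
€361: truthful payoff €35, deviation payoff €0 → loss €35.
€51: outcomes coincide → loss €0.
Total loss = €32 + €72 + €35 = €139.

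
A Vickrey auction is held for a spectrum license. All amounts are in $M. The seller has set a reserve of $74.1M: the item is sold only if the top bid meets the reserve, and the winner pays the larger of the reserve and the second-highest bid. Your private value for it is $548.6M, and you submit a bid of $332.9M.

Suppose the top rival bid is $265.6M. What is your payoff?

Your bid $332.9M is the highest and exceeds the reserve.
Price = max(second-highest bid, reserve) = max($265.6M, $74.1M) = $265.6M.
Payoff = $548.6M − $265.6M = $283M.

$283M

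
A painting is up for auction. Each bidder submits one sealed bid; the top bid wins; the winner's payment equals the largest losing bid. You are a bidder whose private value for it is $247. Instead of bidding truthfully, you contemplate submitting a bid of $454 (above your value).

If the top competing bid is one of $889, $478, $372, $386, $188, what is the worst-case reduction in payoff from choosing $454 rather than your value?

$889: same outcome either way → loss $0.
$478: same outcome either way → loss $0.
$372: truthful gives $0, deviation gives −$125 → loss $125.
$386: truthful gives $0, deviation gives −$139 → loss $139.
$188: same outcome either way → loss $0.
Maximum loss: $139.

$139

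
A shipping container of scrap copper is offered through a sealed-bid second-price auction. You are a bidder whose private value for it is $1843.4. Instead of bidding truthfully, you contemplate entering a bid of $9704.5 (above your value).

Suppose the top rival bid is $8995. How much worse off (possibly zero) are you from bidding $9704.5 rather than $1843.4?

Bidding your value $1843.4: you lose (since $1843.4 < $8995). Payoff $0.
Bidding $9704.5: you win and pay $8995. Payoff $1843.4 − $8995 = −$7151.6.
The competing bid $8995 lies between your value and your inflated bid, so overbidding wins an item priced above your value.
Loss from deviating = $0 − (−$7151.6) = $7151.6.
In a second-price auction your bid sets only whether you win, not what you pay, so bidding your true value is weakly dominant.

$7151.6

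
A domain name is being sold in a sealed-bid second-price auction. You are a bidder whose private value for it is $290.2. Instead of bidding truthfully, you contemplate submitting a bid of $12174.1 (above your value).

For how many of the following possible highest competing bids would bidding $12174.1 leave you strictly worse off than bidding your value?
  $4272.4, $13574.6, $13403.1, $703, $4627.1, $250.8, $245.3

3

The deviation hurts exactly when the highest competing bid lies strictly between $290.2 and $12174.1 — overbidding then wins at a price above your value.
$4272.4: inside the interval → strictly worse (loss $3982.2).
$13574.6: above both → same outcome either way.
$13403.1: above both → same outcome either way.
$703: inside the interval → strictly worse (loss $412.8).
$4627.1: inside the interval → strictly worse (loss $4336.9).
$250.8: below both → same outcome either way.
$245.3: below both → same outcome either way.
Count: 3.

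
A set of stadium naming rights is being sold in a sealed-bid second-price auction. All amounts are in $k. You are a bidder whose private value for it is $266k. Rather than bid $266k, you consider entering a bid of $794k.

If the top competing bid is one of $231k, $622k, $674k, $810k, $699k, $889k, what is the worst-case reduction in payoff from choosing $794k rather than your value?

$433k

$231k: same outcome either way → loss $0k.
$622k: truthful gives $0k, deviation gives −$356k → loss $356k.
$674k: truthful gives $0k, deviation gives −$408k → loss $408k.
$810k: same outcome either way → loss $0k.
$699k: truthful gives $0k, deviation gives −$433k → loss $433k.
$889k: same outcome either way → loss $0k.
Maximum loss: $433k.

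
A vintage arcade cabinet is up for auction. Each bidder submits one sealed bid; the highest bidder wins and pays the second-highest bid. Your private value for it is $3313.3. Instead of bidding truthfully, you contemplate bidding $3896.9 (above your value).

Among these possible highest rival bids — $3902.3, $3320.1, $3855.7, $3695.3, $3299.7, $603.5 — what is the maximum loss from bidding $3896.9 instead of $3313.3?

$542.4

$3902.3: same outcome either way → loss $0.
$3320.1: truthful gives $0, deviation gives −$6.8 → loss $6.8.
$3855.7: truthful gives $0, deviation gives −$542.4 → loss $542.4.
$3695.3: truthful gives $0, deviation gives −$382 → loss $382.
$3299.7: same outcome either way → loss $0.
$603.5: same outcome either way → loss $0.
Maximum loss: $542.4.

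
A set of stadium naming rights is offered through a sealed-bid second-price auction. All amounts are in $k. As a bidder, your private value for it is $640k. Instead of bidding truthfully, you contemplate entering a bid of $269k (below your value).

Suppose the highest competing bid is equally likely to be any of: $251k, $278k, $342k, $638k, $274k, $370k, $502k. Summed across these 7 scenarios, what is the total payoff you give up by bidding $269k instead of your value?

The deviation costs you only when the competing bid falls strictly between $269k and $640k; elsewhere both bids give the same outcome.
$251k: outcomes coincide → loss $0k.
$278k: truthful payoff $362k, deviation payoff $0k → loss $362k.
$342k: truthful payoff $298k, deviation payoff $0k → loss $298k.
$638k: truthful payoff $2k, deviation payoff $0k → loss $2k.
$274k: truthful payoff $366k, deviation payoff $0k → loss $366k.
$370k: truthful payoff $270k, deviation payoff $0k → loss $270k.
$502k: truthful payoff $138k, deviation payoff $0k → loss $138k.
Total loss = $362k + $298k + $2k + $366k + $270k + $138k = $1436k.
In a second-price auction your bid sets only whether you win, not what you pay, so bidding your true value is weakly dominant.

$1436k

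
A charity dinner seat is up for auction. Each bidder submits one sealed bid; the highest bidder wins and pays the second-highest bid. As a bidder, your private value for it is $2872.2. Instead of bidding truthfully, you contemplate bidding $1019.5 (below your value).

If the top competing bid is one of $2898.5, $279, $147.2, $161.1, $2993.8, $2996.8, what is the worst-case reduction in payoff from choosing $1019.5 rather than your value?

$2898.5: same outcome either way → loss $0.
$279: same outcome either way → loss $0.
$147.2: same outcome either way → loss $0.
$161.1: same outcome either way → loss $0.
$2993.8: same outcome either way → loss $0.
$2996.8: same outcome either way → loss $0.
Maximum loss: $0.

$0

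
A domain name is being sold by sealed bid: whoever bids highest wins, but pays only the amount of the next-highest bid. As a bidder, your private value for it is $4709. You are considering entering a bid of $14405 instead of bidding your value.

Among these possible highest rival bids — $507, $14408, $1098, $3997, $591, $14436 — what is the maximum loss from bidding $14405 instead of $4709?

$507: same outcome either way → loss $0.
$14408: same outcome either way → loss $0.
$1098: same outcome either way → loss $0.
$3997: same outcome either way → loss $0.
$591: same outcome either way → loss $0.
$14436: same outcome either way → loss $0.
Maximum loss: $0.

$0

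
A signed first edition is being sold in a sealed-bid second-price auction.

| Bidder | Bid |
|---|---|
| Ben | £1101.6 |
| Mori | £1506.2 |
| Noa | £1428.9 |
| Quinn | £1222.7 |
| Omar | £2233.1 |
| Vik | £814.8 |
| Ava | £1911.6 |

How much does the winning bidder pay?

£1911.6

Highest bid: Omar at £2233.1, so Omar wins.
Second-highest bid: Ava at £1911.6 — that is the price the winner pays.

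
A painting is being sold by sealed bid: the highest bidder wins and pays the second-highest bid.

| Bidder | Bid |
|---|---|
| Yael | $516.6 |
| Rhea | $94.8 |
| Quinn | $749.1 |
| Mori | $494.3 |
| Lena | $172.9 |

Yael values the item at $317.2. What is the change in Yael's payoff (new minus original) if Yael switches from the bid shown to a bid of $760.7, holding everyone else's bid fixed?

The highest bid among the other bidders is $749.1; Yael's bid doesn't change that.
Original bid $516.6: Yael is not highest (top rival bid is $749.1); payoff $0.
Alternative bid $760.7: Yael is highest, pays the top rival bid $749.1; payoff $317.2 − $749.1 = −$431.9.
Change in payoff = −$431.9 − ($0) = −$431.9.

−$431.9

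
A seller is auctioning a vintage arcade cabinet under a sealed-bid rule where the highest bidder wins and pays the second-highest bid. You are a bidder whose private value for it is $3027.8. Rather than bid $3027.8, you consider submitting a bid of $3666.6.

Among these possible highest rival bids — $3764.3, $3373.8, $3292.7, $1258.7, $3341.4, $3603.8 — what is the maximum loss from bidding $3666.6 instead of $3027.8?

$576

$3764.3: same outcome either way → loss $0.
$3373.8: truthful gives $0, deviation gives −$346 → loss $346.
$3292.7: truthful gives $0, deviation gives −$264.9 → loss $264.9.
$1258.7: same outcome either way → loss $0.
$3341.4: truthful gives $0, deviation gives −$313.6 → loss $313.6.
$3603.8: truthful gives $0, deviation gives −$576 → loss $576.
Maximum loss: $576.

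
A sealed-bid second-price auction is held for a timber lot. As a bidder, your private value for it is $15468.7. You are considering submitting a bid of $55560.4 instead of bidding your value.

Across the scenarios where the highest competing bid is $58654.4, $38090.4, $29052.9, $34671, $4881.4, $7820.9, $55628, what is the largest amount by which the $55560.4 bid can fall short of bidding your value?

$22621.7

$58654.4: same outcome either way → loss $0.
$38090.4: truthful gives $0, deviation gives −$22621.7 → loss $22621.7.
$29052.9: truthful gives $0, deviation gives −$13584.2 → loss $13584.2.
$34671: truthful gives $0, deviation gives −$19202.3 → loss $19202.3.
$4881.4: same outcome either way → loss $0.
$7820.9: same outcome either way → loss $0.
$55628: same outcome either way → loss $0.
Maximum loss: $22621.7.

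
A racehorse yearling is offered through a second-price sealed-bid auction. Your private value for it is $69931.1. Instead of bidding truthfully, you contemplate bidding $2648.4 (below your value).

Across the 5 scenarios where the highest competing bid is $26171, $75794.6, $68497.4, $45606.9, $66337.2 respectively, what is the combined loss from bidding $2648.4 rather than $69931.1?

$73111.9

The deviation costs you only when the competing bid falls strictly between $2648.4 and $69931.1; elsewhere both bids give the same outcome.
$26171: truthful payoff $43760.1, deviation payoff $0 → loss $43760.1.
$75794.6: outcomes coincide → loss $0.
$68497.4: truthful payoff $1433.7, deviation payoff $0 → loss $1433.7.
$45606.9: truthful payoff $24324.2, deviation payoff $0 → loss $24324.2.
$66337.2: truthful payoff $3593.9, deviation payoff $0 → loss $3593.9.
Total loss = $43760.1 + $1433.7 + $24324.2 + $3593.9 = $73111.9.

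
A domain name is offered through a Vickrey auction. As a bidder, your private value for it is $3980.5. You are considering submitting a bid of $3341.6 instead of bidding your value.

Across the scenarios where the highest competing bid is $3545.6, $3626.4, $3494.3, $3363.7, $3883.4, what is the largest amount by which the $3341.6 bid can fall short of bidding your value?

$616.8

$3545.6: truthful gives $434.9, deviation gives $0 → loss $434.9.
$3626.4: truthful gives $354.1, deviation gives $0 → loss $354.1.
$3494.3: truthful gives $486.2, deviation gives $0 → loss $486.2.
$3363.7: truthful gives $616.8, deviation gives $0 → loss $616.8.
$3883.4: truthful gives $97.1, deviation gives $0 → loss $97.1.
Maximum loss: $616.8.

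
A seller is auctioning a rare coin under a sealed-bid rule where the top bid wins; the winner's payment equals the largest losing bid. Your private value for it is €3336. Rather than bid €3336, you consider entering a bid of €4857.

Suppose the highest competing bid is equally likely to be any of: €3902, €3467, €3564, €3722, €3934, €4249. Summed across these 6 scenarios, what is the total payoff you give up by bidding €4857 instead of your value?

€2822

The deviation costs you only when the competing bid falls strictly between €3336 and €4857; elsewhere both bids give the same outcome.
€3902: truthful payoff €0, deviation payoff −€566 → loss €566.
€3467: truthful payoff €0, deviation payoff −€131 → loss €131.
€3564: truthful payoff €0, deviation payoff −€228 → loss €228.
€3722: truthful payoff €0, deviation payoff −€386 → loss €386.
€3934: truthful payoff €0, deviation payoff −€598 → loss €598.
€4249: truthful payoff €0, deviation payoff −€913 → loss €913.
Total loss = €566 + €131 + €228 + €386 + €598 + €913 = €2822.
In a second-price auction your bid sets only whether you win, not what you pay, so bidding your true value is weakly dominant.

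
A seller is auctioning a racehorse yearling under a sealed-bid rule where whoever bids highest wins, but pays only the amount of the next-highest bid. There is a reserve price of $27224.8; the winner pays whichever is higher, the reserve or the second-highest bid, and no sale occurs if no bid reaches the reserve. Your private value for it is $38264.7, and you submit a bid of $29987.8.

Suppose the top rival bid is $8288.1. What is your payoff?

$11039.9

Your bid $29987.8 is the highest and exceeds the reserve.
Price = max(second-highest bid, reserve) = max($8288.1, $27224.8) = $27224.8.
Payoff = $38264.7 − $27224.8 = $11039.9.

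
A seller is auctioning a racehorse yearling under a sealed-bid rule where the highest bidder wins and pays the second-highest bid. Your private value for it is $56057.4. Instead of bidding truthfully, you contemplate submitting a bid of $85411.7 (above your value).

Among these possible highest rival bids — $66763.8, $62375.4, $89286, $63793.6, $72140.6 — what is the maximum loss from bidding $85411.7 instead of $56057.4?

$16083.2

$66763.8: truthful gives $0, deviation gives −$10706.4 → loss $10706.4.
$62375.4: truthful gives $0, deviation gives −$6318 → loss $6318.
$89286: same outcome either way → loss $0.
$63793.6: truthful gives $0, deviation gives −$7736.2 → loss $7736.2.
$72140.6: truthful gives $0, deviation gives −$16083.2 → loss $16083.2.
Maximum loss: $16083.2.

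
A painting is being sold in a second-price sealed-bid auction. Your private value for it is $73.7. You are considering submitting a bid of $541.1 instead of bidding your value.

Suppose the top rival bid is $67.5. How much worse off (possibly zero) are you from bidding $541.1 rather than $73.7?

Bidding your value $73.7: you win (since $73.7 > $67.5) and pay $67.5. Payoff $6.2.
Bidding $541.1: you win and pay $67.5. Payoff $73.7 − $67.5 = $6.2.
Difference = $6.2 − $6.2 = $0; both bids lead to the same outcome because the competing bid is below both your value and your alternative bid.

$0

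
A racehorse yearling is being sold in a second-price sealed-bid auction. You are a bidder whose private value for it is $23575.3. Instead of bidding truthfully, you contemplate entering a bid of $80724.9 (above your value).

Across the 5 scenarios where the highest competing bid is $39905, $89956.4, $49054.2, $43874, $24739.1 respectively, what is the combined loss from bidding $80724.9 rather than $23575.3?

The deviation costs you only when the competing bid falls strictly between $23575.3 and $80724.9; elsewhere both bids give the same outcome.
$39905: truthful payoff $0, deviation payoff −$16329.7 → loss $16329.7.
$89956.4: outcomes coincide → loss $0.
$49054.2: truthful payoff $0, deviation payoff −$25478.9 → loss $25478.9.
$43874: truthful payoff $0, deviation payoff −$20298.7 → loss $20298.7.
$24739.1: truthful payoff $0, deviation payoff −$1163.8 → loss $1163.8.
Total loss = $16329.7 + $25478.9 + $20298.7 + $1163.8 = $63271.1.

$63271.1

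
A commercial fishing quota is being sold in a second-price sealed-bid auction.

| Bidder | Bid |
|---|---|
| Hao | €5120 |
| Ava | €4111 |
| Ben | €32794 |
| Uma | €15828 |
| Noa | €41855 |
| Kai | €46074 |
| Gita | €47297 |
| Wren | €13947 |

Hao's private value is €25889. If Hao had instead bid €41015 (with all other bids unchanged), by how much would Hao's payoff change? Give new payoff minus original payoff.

€0

The highest bid among the other bidders is €47297; Hao's bid doesn't change that.
Original bid €5120: Hao is not highest (top rival bid is €47297); payoff €0.
Alternative bid €41015: Hao is not highest (top rival bid is €47297); payoff €0.
Change in payoff = €0 − (€0) = €0.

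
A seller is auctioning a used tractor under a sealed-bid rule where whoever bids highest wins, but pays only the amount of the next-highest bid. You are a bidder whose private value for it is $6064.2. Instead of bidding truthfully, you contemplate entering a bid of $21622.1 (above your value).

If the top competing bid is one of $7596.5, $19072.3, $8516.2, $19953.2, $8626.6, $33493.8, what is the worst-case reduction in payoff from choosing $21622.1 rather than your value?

$7596.5: truthful gives $0, deviation gives −$1532.3 → loss $1532.3.
$19072.3: truthful gives $0, deviation gives −$13008.1 → loss $13008.1.
$8516.2: truthful gives $0, deviation gives −$2452 → loss $2452.
$19953.2: truthful gives $0, deviation gives −$13889 → loss $13889.
$8626.6: truthful gives $0, deviation gives −$2562.4 → loss $2562.4.
$33493.8: same outcome either way → loss $0.
Maximum loss: $13889.

$13889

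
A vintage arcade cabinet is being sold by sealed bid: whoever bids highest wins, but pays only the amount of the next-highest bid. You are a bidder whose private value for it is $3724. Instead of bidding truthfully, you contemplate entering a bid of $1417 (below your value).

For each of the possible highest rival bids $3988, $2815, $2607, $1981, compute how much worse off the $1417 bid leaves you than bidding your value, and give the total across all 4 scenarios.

The deviation costs you only when the competing bid falls strictly between $1417 and $3724; elsewhere both bids give the same outcome.
$3988: outcomes coincide → loss $0.
$2815: truthful payoff $909, deviation payoff $0 → loss $909.
$2607: truthful payoff $1117, deviation payoff $0 → loss $1117.
$1981: truthful payoff $1743, deviation payoff $0 → loss $1743.
Total loss = $909 + $1117 + $1743 = $3769.

$3769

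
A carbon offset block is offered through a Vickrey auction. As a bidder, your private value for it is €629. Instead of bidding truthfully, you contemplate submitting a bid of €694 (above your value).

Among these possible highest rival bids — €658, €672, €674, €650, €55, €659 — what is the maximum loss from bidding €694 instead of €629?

€45

€658: truthful gives €0, deviation gives −€29 → loss €29.
€672: truthful gives €0, deviation gives −€43 → loss €43.
€674: truthful gives €0, deviation gives −€45 → loss €45.
€650: truthful gives €0, deviation gives −€21 → loss €21.
€55: same outcome either way → loss €0.
€659: truthful gives €0, deviation gives −€30 → loss €30.
Maximum loss: €45.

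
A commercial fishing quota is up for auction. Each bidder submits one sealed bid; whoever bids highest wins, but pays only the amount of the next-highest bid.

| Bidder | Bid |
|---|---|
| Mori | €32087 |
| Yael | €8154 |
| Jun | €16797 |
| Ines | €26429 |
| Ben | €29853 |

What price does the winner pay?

Highest bid: Mori at €32087, so Mori wins.
Second-highest bid: Ben at €29853 — that is the price the winner pays.

€29853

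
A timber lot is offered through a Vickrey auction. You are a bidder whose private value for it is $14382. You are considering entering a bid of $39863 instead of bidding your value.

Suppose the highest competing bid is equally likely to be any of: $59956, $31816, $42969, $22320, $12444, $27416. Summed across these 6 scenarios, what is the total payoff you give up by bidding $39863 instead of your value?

$38406

The deviation costs you only when the competing bid falls strictly between $14382 and $39863; elsewhere both bids give the same outcome.
$59956: outcomes coincide → loss $0.
$31816: truthful payoff $0, deviation payoff −$17434 → loss $17434.
$42969: outcomes coincide → loss $0.
$22320: truthful payoff $0, deviation payoff −$7938 → loss $7938.
$12444: outcomes coincide → loss $0.
$27416: truthful payoff $0, deviation payoff −$13034 → loss $13034.
Total loss = $17434 + $7938 + $13034 = $38406.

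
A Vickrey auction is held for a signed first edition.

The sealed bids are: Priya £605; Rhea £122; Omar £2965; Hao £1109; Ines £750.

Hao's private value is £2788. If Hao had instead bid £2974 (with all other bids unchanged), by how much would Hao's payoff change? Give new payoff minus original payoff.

The highest bid among the other bidders is £2965; Hao's bid doesn't change that.
Original bid £1109: Hao is not highest (top rival bid is £2965); payoff £0.
Alternative bid £2974: Hao is highest, pays the top rival bid £2965; payoff £2788 − £2965 = −£177.
Change in payoff = −£177 − (£0) = −£177.

−£177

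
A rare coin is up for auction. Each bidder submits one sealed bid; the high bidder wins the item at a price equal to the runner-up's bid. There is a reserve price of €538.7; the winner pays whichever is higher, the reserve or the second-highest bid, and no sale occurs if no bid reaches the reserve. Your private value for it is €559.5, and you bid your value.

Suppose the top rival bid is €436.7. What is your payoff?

€20.8

Your bid €559.5 is the highest and exceeds the reserve.
Price = max(second-highest bid, reserve) = max(€436.7, €538.7) = €538.7.
Payoff = €559.5 − €538.7 = €20.8.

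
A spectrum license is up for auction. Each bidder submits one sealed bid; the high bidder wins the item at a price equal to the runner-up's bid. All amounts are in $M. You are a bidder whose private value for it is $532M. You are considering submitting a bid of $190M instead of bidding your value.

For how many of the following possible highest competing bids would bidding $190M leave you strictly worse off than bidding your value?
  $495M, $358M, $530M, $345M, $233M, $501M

6

The deviation hurts exactly when the highest competing bid lies strictly between $190M and $532M — underbidding then forfeits a profitable win.
$495M: inside the interval → strictly worse (loss $37M).
$358M: inside the interval → strictly worse (loss $174M).
$530M: inside the interval → strictly worse (loss $2M).
$345M: inside the interval → strictly worse (loss $187M).
$233M: inside the interval → strictly worse (loss $299M).
$501M: inside the interval → strictly worse (loss $31M).
Count: 6.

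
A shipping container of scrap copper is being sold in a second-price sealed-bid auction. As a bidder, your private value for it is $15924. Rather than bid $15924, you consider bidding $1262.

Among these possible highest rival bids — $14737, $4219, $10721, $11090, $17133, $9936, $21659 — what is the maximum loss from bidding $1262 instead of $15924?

$14737: truthful gives $1187, deviation gives $0 → loss $1187.
$4219: truthful gives $11705, deviation gives $0 → loss $11705.
$10721: truthful gives $5203, deviation gives $0 → loss $5203.
$11090: truthful gives $4834, deviation gives $0 → loss $4834.
$17133: same outcome either way → loss $0.
$9936: truthful gives $5988, deviation gives $0 → loss $5988.
$21659: same outcome either way → loss $0.
Maximum loss: $11705.

$11705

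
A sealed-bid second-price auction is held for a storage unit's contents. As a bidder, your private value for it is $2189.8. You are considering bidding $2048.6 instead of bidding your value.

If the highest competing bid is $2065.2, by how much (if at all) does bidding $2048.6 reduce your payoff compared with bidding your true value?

Bidding your value $2189.8: you win (since $2189.8 > $2065.2) and pay $2065.2. Payoff $124.6.
Bidding $2048.6: you lose. Payoff $0.
The competing bid $2065.2 lies between your shaded bid and your value, so underbidding forfeits an item you could have won at a profitable price.
Loss from deviating = $124.6 − ($0) = $124.6.
In a second-price auction your bid sets only whether you win, not what you pay, so bidding your true value is weakly dominant.

$124.6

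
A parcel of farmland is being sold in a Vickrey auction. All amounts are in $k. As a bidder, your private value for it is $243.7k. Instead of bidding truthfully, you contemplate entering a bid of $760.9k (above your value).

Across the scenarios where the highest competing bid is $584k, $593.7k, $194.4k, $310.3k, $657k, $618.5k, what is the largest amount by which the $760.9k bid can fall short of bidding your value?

$413.3k

$584k: truthful gives $0k, deviation gives −$340.3k → loss $340.3k.
$593.7k: truthful gives $0k, deviation gives −$350k → loss $350k.
$194.4k: same outcome either way → loss $0k.
$310.3k: truthful gives $0k, deviation gives −$66.6k → loss $66.6k.
$657k: truthful gives $0k, deviation gives −$413.3k → loss $413.3k.
$618.5k: truthful gives $0k, deviation gives −$374.8k → loss $374.8k.
Maximum loss: $413.3k.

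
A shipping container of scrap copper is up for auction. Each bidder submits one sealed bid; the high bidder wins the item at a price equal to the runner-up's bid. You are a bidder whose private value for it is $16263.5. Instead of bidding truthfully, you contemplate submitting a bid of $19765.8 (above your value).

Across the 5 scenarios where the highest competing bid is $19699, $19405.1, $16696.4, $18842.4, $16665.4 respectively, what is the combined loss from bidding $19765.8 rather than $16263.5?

$9990.8

The deviation costs you only when the competing bid falls strictly between $16263.5 and $19765.8; elsewhere both bids give the same outcome.
$19699: truthful payoff $0, deviation payoff −$3435.5 → loss $3435.5.
$19405.1: truthful payoff $0, deviation payoff −$3141.6 → loss $3141.6.
$16696.4: truthful payoff $0, deviation payoff −$432.9 → loss $432.9.
$18842.4: truthful payoff $0, deviation payoff −$2578.9 → loss $2578.9.
$16665.4: truthful payoff $0, deviation payoff −$401.9 → loss $401.9.
Total loss = $3435.5 + $3141.6 + $432.9 + $2578.9 + $401.9 = $9990.8.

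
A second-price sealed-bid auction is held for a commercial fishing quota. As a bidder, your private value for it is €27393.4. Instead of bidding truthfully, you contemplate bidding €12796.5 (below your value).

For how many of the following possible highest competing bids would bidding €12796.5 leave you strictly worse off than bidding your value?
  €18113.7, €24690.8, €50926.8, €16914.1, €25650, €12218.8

The deviation hurts exactly when the highest competing bid lies strictly between €12796.5 and €27393.4 — underbidding then forfeits a profitable win.
€18113.7: inside the interval → strictly worse (loss €9279.7).
€24690.8: inside the interval → strictly worse (loss €2702.6).
€50926.8: above both → same outcome either way.
€16914.1: inside the interval → strictly worse (loss €10479.3).
€25650: inside the interval → strictly worse (loss €1743.4).
€12218.8: below both → same outcome either way.
Count: 4.

4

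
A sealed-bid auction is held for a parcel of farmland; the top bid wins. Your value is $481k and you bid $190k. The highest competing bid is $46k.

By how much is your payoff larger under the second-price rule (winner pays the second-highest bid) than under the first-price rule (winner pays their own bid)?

You have the highest bid, so you win under either rule.
Second-price: pay $46k → payoff $435k.
First-price: pay your own bid $190k → payoff $291k.
Difference = $435k − ($291k) = $144k.

$144k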